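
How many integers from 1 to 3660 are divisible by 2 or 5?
⌊3660/2⌋ + ⌊3660/5⌋ - ⌊3660/10⌋ = 1830 + 732 - 366 = 2196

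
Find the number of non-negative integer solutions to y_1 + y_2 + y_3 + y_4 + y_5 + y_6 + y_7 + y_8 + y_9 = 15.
C(15+9-1, 9-1) = C(23, 8) = 490314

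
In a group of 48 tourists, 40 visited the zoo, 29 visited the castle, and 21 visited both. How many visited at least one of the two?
|A∪B| = |A| + |B| - |A∩B| = 40 + 29 - 21 = 48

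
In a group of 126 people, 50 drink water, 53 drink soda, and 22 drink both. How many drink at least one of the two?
|A∪B| = |A| + |B| - |A∩B| = 50 + 53 - 22 = 81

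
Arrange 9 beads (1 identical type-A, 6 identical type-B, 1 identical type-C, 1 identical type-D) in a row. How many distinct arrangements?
9! / (1! × 6! × 1! × 1!) = 504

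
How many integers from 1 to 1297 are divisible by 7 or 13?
⌊1297/7⌋ + ⌊1297/13⌋ - ⌊1297/91⌋ = 185 + 99 - 14 = 270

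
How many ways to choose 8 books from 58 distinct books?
C(58,8) = 58!/(8!×50!) = 1916797311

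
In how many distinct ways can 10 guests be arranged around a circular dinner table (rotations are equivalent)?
Circular: fix one position, arrange the rest. (10-1)! = 362880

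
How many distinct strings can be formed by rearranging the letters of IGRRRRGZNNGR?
12! / (5! × 3! × 2! × 1! × 1!) = 332640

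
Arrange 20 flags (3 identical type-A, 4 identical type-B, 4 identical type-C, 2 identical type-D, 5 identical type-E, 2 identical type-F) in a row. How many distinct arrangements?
20! / (3! × 4! × 4! × 2! × 5! × 2!) = 1466593128000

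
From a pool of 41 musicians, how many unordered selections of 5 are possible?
C(41,5) = 41!/(5!×36!) = 749398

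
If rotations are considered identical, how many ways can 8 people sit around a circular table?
Circular: fix one position, arrange the rest. (8-1)! = 5040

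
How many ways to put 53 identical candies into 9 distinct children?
C(53+9-1, 9-1) = C(61, 8) = 2944827765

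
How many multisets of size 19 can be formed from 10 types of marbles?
C(19+10-1, 10-1) = C(28, 9) = 6906900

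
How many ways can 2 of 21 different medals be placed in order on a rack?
P(21,2) = 21!/(21-2)! = 420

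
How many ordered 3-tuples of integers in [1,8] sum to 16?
Coefficient of x^16 in (x + x² + ... + x^8)^3. By inclusion-exclusion on dice exceeding 8: Σ_j (-1)^j C(3,j)·C(16-1-8j, 2) = C(3,0)·C(15,2) - C(3,1)·C(7,2) = 1·105 - 3·21 = 42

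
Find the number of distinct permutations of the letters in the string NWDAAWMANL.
10! / (3! × 2! × 2! × 1! × 1! × 1!) = 151200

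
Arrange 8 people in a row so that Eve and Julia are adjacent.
Treat as block: (8-1)! × 2! = 5040 × 2 = 10080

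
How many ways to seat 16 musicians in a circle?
Circular: fix one position, arrange the rest. (16-1)! = 1307674368000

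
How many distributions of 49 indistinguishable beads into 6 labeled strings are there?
C(49+6-1, 6-1) = C(54, 5) = 3162510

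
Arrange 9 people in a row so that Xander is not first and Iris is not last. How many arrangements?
By inclusion-exclusion: 9! - 2×(9-1)! + (9-2)! = 362880 - 80640 + 5040 = 287280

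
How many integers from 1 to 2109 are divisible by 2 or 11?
⌊2109/2⌋ + ⌊2109/11⌋ - ⌊2109/22⌋ = 1054 + 191 - 95 = 1150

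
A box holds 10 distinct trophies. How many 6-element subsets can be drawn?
C(10,6) = 10!/(6!×4!) = 210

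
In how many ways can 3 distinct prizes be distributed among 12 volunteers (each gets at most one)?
P(12,3) = 12!/(12-3)! = 1320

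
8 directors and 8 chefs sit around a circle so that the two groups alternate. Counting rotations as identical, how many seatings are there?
Fix one of the directors: (8-1)! ways for the remaining directors, × 8! ways for the chefs = 5040 × 40320 = 203212800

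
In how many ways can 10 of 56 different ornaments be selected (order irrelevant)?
C(56,10) = 56!/(10!×46!) = 35607051480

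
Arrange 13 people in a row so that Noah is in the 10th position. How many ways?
Fix one position: (13-1)! = 479001600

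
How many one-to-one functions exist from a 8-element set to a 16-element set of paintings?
P(16,8) = 16!/(16-8)! = 518918400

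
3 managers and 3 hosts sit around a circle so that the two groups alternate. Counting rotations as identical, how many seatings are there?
Fix one of the managers: (3-1)! ways for the remaining managers, × 3! ways for the hosts = 2 × 6 = 12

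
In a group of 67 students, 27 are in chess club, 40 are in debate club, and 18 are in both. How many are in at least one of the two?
|A∪B| = |A| + |B| - |A∩B| = 27 + 40 - 18 = 49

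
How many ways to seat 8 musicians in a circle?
Circular: fix one position, arrange the rest. (8-1)! = 5040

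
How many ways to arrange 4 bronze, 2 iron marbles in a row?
6! / (4! × 2!) = 15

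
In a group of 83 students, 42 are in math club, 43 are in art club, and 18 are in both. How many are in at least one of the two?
|A∪B| = |A| + |B| - |A∩B| = 42 + 43 - 18 = 67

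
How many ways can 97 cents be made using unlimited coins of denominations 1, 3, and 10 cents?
Coefficient of x^97 in 1/(1-x^1) · 1/(1-x^3) · 1/(1-x^10). Case on j = number of 10-cent coins (j = 0..9); remainder r = 97 - 10j is made from {1,3} in ⌊r/3⌋+1 ways. r = 97, 87, 77, 67, 57, 47, 37, 27, 17, 7 → 33 + 30 + 26 + 23 + 20 + 16 + 13 + 10 + 6 + 3 = 180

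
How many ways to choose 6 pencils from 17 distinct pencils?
C(17,6) = 17!/(6!×11!) = 12376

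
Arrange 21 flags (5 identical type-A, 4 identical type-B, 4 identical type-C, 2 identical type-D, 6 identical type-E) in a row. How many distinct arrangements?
21! / (5! × 4! × 4! × 2! × 6!) = 513307594800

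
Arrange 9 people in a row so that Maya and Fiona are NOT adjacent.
Total - adjacent = 9! - (9-1)!×2 = 362880 - 80640 = 282240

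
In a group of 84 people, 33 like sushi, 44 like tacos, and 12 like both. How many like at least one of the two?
|A∪B| = |A| + |B| - |A∩B| = 33 + 44 - 12 = 65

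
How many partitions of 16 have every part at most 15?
Let r_j(i) = number of partitions of i into parts ≤ j, for i = 0..16. r_1(i) = 1 for all i; r_j(i) = r_{j-1}(i) + r_j(i-j). Rows j = 2..15: ≤2: 1 1 2 2 3 3 4 4 5 5 6 6 7 7 8 8 9; ≤3: 1 1 2 3 4 5 7 8 10 12 14 16 19 21 24 27 30; ≤4: 1 1 2 3 5 6 9 11 15 18 23 27 34 39 47 54 64; ≤5: 1 1 2 3 5 7 10 13 18 23 30 37 47 57 70 84 101; ≤6: 1 1 2 3 5 7 11 14 20 26 35 44 58 71 90 110 136; ≤7: 1 1 2 3 5 7 11 15 21 28 38 49 65 82 105 131 164; ≤8: 1 1 2 3 5 7 11 15 22 29 40 52 70 89 116 146 186; ≤9: 1 1 2 3 5 7 11 15 22 30 41 54 73 94 123 157 201; ≤10: 1 1 2 3 5 7 11 15 22 30 42 55 75 97 128 164 212; ≤11: 1 1 2 3 5 7 11 15 22 30 42 56 76 99 131 169 219; ≤12: 1 1 2 3 5 7 11 15 22 30 42 56 77 100 133 172 224; ≤13: 1 1 2 3 5 7 11 15 22 30 42 56 77 101 134 174 227; ≤14: 1 1 2 3 5 7 11 15 22 30 42 56 77 101 135 175 229; ≤15: 1 1 2 3 5 7 11 15 22 30 42 56 77 101 135 176 230. r_15(16) = 230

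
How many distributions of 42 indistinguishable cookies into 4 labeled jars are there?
C(42+4-1, 4-1) = C(45, 3) = 14190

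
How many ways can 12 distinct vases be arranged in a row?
12! = 479001600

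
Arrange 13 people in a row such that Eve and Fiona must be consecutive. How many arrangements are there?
Treat the 2 as one block: (13-2+1)! × 2! = 479001600 × 2 = 958003200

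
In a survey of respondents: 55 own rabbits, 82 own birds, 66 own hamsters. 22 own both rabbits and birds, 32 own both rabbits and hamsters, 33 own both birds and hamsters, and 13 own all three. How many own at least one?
|A∪B∪C| = 55+82+66-22-32-33+13 = 129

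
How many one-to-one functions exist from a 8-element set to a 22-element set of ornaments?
P(22,8) = 22!/(22-8)! = 12893126400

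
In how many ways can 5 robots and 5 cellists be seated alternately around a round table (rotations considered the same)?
Fix one of the robots: (5-1)! ways for the remaining robots, × 5! ways for the cellists = 24 × 120 = 2880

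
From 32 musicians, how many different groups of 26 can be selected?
C(32,26) = 32!/(26!×6!) = 906192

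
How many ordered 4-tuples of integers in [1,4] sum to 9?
Coefficient of x^9 in (x + x² + ... + x^4)^4. By inclusion-exclusion on dice exceeding 4: Σ_j (-1)^j C(4,j)·C(9-1-4j, 3) = C(4,0)·C(8,3) - C(4,1)·C(4,3) = 1·56 - 4·4 = 40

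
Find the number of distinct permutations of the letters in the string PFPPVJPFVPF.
11! / (2! × 3! × 1! × 5!) = 27720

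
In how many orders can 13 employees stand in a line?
13! = 6227020800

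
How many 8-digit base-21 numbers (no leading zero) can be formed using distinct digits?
First digit: 20 choices (nonzero). Then descending: 20 × 20 × 19 × 18 × 17 × 16 × 15 × 14 = 7814016000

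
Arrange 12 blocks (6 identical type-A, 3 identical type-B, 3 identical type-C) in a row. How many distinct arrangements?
12! / (6! × 3! × 3!) = 18480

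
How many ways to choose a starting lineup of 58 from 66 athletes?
C(66,58) = 66!/(58!×8!) = 5743572120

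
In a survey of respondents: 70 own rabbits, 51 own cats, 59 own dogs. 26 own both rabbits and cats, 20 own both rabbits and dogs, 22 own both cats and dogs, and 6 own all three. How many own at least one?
|A∪B∪C| = 70+51+59-26-20-22+6 = 118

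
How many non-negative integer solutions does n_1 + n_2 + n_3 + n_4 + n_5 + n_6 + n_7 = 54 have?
C(54+7-1, 7-1) = C(60, 6) = 50063860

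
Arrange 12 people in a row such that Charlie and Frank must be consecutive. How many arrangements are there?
Treat the 2 as one block: (12-2+1)! × 2! = 39916800 × 2 = 79833600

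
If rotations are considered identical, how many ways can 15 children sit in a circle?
Circular: fix one position, arrange the rest. (15-1)! = 87178291200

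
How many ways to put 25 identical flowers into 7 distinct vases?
C(25+7-1, 7-1) = C(31, 6) = 736281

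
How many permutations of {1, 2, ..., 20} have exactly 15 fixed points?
Choose the 15 fixed points C(20,15) = 15504, derange the rest: !5 = Σ_{j=0}^{5} (-1)^j·5!/j! = 120 - 120 + 60 - 20 + 5 - 1 = 44. Product = 15504 × 44 = 682176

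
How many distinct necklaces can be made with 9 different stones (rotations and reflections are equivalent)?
(9-1)!/2 = 40320/2 = 20160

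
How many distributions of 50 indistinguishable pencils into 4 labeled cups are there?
C(50+4-1, 4-1) = C(53, 3) = 23426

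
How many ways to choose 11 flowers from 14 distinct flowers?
C(14,11) = 14!/(11!×3!) = 364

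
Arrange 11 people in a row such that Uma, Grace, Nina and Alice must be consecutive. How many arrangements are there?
Treat the 4 as one block: (11-4+1)! × 4! = 40320 × 24 = 967680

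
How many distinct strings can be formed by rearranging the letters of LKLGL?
5! / (3! × 1! × 1!) = 20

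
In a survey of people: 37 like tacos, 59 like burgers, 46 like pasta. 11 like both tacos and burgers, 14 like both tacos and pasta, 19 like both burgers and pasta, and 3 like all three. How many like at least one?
|A∪B∪C| = 37+59+46-11-14-19+3 = 101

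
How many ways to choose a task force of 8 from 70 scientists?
C(70,8) = 70!/(8!×62!) = 9440350920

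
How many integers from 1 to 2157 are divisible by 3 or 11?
⌊2157/3⌋ + ⌊2157/11⌋ - ⌊2157/33⌋ = 719 + 196 - 65 = 850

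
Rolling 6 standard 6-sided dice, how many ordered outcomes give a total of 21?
Coefficient of x^21 in (x + x² + ... + x^6)^6. By inclusion-exclusion on dice exceeding 6: Σ_j (-1)^j C(6,j)·C(21-1-6j, 5) = C(6,0)·C(20,5) - C(6,1)·C(14,5) + C(6,2)·C(8,5) = 1·15504 - 6·2002 + 15·56 = 4332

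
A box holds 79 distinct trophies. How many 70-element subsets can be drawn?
C(79,70) = 79!/(70!×9!) = 205811513765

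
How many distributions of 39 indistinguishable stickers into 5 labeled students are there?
C(39+5-1, 5-1) = C(43, 4) = 123410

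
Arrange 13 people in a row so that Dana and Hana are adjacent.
Treat as block: (13-1)! × 2! = 479001600 × 2 = 958003200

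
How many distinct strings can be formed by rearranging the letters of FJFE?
4! / (1! × 2! × 1!) = 12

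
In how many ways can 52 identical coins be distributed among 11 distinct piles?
C(52+11-1, 11-1) = C(62, 10) = 107518933731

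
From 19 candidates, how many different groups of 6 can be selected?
C(19,6) = 19!/(6!×13!) = 27132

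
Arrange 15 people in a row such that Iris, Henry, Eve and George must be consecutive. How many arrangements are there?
Treat the 4 as one block: (15-4+1)! × 4! = 479001600 × 24 = 11496038400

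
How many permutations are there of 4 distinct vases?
4! = 24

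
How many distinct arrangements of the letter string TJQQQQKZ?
8! / (1! × 1! × 1! × 4! × 1!) = 1680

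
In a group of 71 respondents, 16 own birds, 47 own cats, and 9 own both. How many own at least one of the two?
|A∪B| = |A| + |B| - |A∩B| = 16 + 47 - 9 = 54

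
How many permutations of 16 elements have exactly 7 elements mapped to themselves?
Choose the 7 fixed points C(16,7) = 11440, derange the rest: !9 = Σ_{j=0}^{9} (-1)^j·9!/j! = 362880 - 362880 + 181440 - 60480 + 15120 - 3024 + 504 - 72 + 9 - 1 = 133496. Product = 11440 × 133496 = 1527194240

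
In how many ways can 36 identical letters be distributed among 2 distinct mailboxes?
C(36+2-1, 2-1) = C(37, 1) = 37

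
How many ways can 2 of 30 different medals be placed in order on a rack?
P(30,2) = 30!/(30-2)! = 870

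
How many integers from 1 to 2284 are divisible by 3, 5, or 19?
⌊2284/3⌋+⌊2284/5⌋+⌊2284/19⌋ - ⌊2284/15⌋-⌊2284/57⌋-⌊2284/95⌋ + ⌊2284/285⌋ = 761+456+120 - 152-40-24 + 8 = 1129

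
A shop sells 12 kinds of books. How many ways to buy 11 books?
C(11+12-1, 12-1) = C(22, 11) = 705432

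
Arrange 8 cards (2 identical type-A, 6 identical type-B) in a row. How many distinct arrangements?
8! / (2! × 6!) = 28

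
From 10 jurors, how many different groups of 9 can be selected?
C(10,9) = 10!/(9!×1!) = 10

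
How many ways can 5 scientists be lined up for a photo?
5! = 120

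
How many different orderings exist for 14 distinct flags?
14! = 87178291200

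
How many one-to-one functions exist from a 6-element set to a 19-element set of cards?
P(19,6) = 19!/(19-6)! = 19535040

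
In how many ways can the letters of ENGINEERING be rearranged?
11! / (3! × 3! × 2! × 2! × 1!) = 277200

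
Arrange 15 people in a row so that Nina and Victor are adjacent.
Treat as block: (15-1)! × 2! = 87178291200 × 2 = 174356582400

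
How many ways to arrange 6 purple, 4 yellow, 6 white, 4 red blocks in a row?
20! / (6! × 4! × 6! × 4!) = 8147739600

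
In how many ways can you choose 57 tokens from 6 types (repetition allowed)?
C(57+6-1, 6-1) = C(62, 5) = 6471002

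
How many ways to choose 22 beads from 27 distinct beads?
C(27,22) = 27!/(22!×5!) = 80730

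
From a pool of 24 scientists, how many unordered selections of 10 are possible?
C(24,10) = 24!/(10!×14!) = 1961256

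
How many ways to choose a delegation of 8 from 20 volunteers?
C(20,8) = 20!/(8!×12!) = 125970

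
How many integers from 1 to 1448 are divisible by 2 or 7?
⌊1448/2⌋ + ⌊1448/7⌋ - ⌊1448/14⌋ = 724 + 206 - 103 = 827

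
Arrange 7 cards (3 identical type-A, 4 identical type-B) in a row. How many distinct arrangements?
7! / (3! × 4!) = 35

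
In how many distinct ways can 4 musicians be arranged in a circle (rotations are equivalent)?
Circular: fix one position, arrange the rest. (4-1)! = 6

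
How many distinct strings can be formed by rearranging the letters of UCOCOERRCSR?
11! / (2! × 1! × 3! × 1! × 3! × 1!) = 554400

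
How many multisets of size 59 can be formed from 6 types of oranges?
C(59+6-1, 6-1) = C(64, 5) = 7624512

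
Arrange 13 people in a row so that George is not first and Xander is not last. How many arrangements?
By inclusion-exclusion: 13! - 2×(13-1)! + (13-2)! = 6227020800 - 958003200 + 39916800 = 5308934400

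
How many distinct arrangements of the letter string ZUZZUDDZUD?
10! / (3! × 3! × 4!) = 4200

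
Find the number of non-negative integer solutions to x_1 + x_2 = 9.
C(9+2-1, 2-1) = C(10, 1) = 10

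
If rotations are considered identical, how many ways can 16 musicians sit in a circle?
Circular: fix one position, arrange the rest. (16-1)! = 1307674368000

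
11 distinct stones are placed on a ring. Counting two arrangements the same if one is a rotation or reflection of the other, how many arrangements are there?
(11-1)!/2 = 3628800/2 = 1814400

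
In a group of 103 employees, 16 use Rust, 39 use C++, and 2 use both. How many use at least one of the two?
|A∪B| = |A| + |B| - |A∩B| = 16 + 39 - 2 = 53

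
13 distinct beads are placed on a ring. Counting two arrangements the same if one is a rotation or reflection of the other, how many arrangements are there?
(13-1)!/2 = 479001600/2 = 239500800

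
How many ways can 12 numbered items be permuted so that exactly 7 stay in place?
Choose the 7 fixed points C(12,7) = 792, derange the rest: !5 = Σ_{j=0}^{5} (-1)^j·5!/j! = 120 - 120 + 60 - 20 + 5 - 1 = 44. Product = 792 × 44 = 34848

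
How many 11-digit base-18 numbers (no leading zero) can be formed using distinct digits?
First digit: 17 choices (nonzero). Then descending: 17 × 17 × 16 × 15 × 14 × 13 × 12 × 11 × 10 × 9 × 8 = 1199739340800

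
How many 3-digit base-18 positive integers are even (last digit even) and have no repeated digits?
Last∈{0,2,4,6,8,10,12,14,16}. Last=0: 272. Last nonzero: 8×16×P(16,1) = 2048. Total = 2320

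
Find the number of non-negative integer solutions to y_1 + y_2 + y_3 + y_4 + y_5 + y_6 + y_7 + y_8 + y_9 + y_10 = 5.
C(5+10-1, 10-1) = C(14, 9) = 2002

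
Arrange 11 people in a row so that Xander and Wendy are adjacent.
Treat as block: (11-1)! × 2! = 3628800 × 2 = 7257600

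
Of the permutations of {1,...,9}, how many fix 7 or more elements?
Exactly j fixed points: C(9,j)·!(9-j); sum over j ≥ 7 (derangement numbers via !m = (m-1)·(!(m-1) + !(m-2)): !0..!2 = 1, 0, 1). Σ_{j=7}^{9} C(9,j)·!(9-j) = C(9,7)·!2 + C(9,8)·!1 + C(9,9)·!0 = 36·1 + 9·0 + 1·1 = 37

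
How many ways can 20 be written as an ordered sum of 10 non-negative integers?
C(20+10-1, 10-1) = C(29, 9) = 10015005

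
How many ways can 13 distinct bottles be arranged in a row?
13! = 6227020800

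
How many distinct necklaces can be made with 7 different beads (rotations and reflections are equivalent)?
(7-1)!/2 = 720/2 = 360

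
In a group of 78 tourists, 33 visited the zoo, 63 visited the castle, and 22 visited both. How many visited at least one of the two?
|A∪B| = |A| + |B| - |A∩B| = 33 + 63 - 22 = 74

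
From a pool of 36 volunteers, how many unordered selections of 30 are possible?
C(36,30) = 36!/(30!×6!) = 1947792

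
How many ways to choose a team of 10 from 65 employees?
C(65,10) = 65!/(10!×55!) = 179013799328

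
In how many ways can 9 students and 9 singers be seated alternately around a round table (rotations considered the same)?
Fix one of the students: (9-1)! ways for the remaining students, × 9! ways for the singers = 40320 × 362880 = 14631321600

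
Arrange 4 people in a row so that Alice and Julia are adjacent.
Treat as block: (4-1)! × 2! = 6 × 2 = 12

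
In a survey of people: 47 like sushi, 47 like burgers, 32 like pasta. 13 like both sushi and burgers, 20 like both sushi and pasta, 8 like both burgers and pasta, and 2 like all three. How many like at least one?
|A∪B∪C| = 47+47+32-13-20-8+2 = 87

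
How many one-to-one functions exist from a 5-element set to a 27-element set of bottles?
P(27,5) = 27!/(27-5)! = 9687600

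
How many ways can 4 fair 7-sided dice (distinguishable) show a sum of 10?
Coefficient of x^10 in (x + x² + ... + x^7)^4. By inclusion-exclusion on dice exceeding 7: Σ_j (-1)^j C(4,j)·C(10-1-7j, 3) = C(4,0)·C(9,3) = 1·84 = 84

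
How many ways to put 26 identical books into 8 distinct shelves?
C(26+8-1, 8-1) = C(33, 7) = 4272048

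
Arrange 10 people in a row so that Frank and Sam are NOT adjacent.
Total - adjacent = 10! - (10-1)!×2 = 3628800 - 725760 = 2903040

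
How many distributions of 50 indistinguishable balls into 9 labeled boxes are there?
C(50+9-1, 9-1) = C(58, 8) = 1916797311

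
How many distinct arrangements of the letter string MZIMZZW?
7! / (3! × 1! × 2! × 1!) = 420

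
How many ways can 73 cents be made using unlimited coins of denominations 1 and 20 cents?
Coefficient of x^73 in 1/(1-x^1) · 1/(1-x^20). Use j coins of 20 for j = 0..⌊73/20⌋ = 3, the rest in 1s: 3 + 1 = 4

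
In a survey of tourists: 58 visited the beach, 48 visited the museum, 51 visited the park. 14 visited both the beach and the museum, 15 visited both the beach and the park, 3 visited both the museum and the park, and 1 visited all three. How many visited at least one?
|A∪B∪C| = 58+48+51-14-15-3+1 = 126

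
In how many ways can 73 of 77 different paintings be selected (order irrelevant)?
C(77,73) = 77!/(73!×4!) = 1353275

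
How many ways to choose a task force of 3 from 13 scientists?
C(13,3) = 13!/(3!×10!) = 286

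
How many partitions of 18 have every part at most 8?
Let r_j(i) = number of partitions of i into parts ≤ j, for i = 0..18. r_1(i) = 1 for all i; r_j(i) = r_{j-1}(i) + r_j(i-j). Rows j = 2..8: ≤2: 1 1 2 2 3 3 4 4 5 5 6 6 7 7 8 8 9 9 10; ≤3: 1 1 2 3 4 5 7 8 10 12 14 16 19 21 24 27 30 33 37; ≤4: 1 1 2 3 5 6 9 11 15 18 23 27 34 39 47 54 64 72 84; ≤5: 1 1 2 3 5 7 10 13 18 23 30 37 47 57 70 84 101 119 141; ≤6: 1 1 2 3 5 7 11 14 20 26 35 44 58 71 90 110 136 163 199; ≤7: 1 1 2 3 5 7 11 15 21 28 38 49 65 82 105 131 164 201 248; ≤8: 1 1 2 3 5 7 11 15 22 29 40 52 70 89 116 146 186 230 288. r_8(18) = 288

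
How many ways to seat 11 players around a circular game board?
Circular: fix one position, arrange the rest. (11-1)! = 3628800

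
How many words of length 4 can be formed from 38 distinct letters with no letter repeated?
P(38,4) = 38!/(38-4)! = 1771560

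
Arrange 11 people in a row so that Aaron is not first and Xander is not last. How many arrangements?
By inclusion-exclusion: 11! - 2×(11-1)! + (11-2)! = 39916800 - 7257600 + 362880 = 33022080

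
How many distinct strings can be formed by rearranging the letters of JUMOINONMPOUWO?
14! / (2! × 2! × 1! × 1! × 2! × 1! × 1! × 4!) = 454053600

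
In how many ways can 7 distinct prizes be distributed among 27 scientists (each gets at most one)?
P(27,7) = 27!/(27-7)! = 4475671200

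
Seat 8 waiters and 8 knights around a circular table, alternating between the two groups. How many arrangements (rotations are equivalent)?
Fix one of the waiters: (8-1)! ways for the remaining waiters, × 8! ways for the knights = 5040 × 40320 = 203212800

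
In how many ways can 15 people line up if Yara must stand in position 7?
Fix one position: (15-1)! = 87178291200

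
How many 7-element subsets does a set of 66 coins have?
C(66,7) = 66!/(7!×59!) = 778789440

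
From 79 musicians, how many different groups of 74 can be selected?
C(79,74) = 79!/(74!×5!) = 22537515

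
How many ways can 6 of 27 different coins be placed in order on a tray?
P(27,6) = 27!/(27-6)! = 213127200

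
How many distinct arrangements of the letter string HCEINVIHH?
9! / (1! × 1! × 3! × 2! × 1! × 1!) = 30240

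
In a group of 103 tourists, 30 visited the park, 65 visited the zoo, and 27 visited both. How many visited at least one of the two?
|A∪B| = |A| + |B| - |A∩B| = 30 + 65 - 27 = 68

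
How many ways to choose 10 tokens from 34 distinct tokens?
C(34,10) = 34!/(10!×24!) = 131128140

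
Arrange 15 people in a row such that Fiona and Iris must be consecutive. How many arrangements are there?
Treat the 2 as one block: (15-2+1)! × 2! = 87178291200 × 2 = 174356582400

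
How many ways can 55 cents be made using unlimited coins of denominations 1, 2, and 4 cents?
Coefficient of x^55 in 1/(1-x^1) · 1/(1-x^2) · 1/(1-x^4). Case on j = number of 4-cent coins (j = 0..13); remainder r = 55 - 4j is made from {1,2} in ⌊r/2⌋+1 ways. r = 55, 51, 47, 43, 39, 35, 31, 27, 23, 19, 15, 11, 7, 3 → 28 + 26 + 24 + 22 + 20 + 18 + 16 + 14 + 12 + 10 + 8 + 6 + 4 + 2 = 210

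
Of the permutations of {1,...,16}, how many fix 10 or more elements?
Exactly j fixed points: C(16,j)·!(16-j); sum over j ≥ 10 (derangement numbers via !m = (m-1)·(!(m-1) + !(m-2)): !0..!6 = 1, 0, 1, 2, 9, 44, 265). Σ_{j=10}^{16} C(16,j)·!(16-j) = C(16,10)·!6 + C(16,11)·!5 + C(16,12)·!4 + C(16,13)·!3 + C(16,14)·!2 + C(16,15)·!1 + C(16,16)·!0 = 8008·265 + 4368·44 + 1820·9 + 560·2 + 120·1 + 16·0 + 1·1 = 2331933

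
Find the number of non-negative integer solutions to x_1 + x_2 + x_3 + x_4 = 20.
C(20+4-1, 4-1) = C(23, 3) = 1771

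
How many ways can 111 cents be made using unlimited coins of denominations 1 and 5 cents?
Coefficient of x^111 in 1/(1-x^1) · 1/(1-x^5). Use j coins of 5 for j = 0..⌊111/5⌋ = 22, the rest in 1s: 22 + 1 = 23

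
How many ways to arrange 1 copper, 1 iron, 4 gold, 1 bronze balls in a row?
7! / (1! × 1! × 4! × 1!) = 210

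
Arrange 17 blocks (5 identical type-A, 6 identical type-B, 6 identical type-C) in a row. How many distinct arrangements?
17! / (5! × 6! × 6!) = 5717712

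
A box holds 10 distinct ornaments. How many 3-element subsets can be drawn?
C(10,3) = 10!/(3!×7!) = 120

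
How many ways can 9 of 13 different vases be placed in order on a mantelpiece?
P(13,9) = 13!/(13-9)! = 259459200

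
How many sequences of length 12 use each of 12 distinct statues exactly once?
12! = 479001600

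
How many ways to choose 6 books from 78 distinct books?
C(78,6) = 78!/(6!×72!) = 256851595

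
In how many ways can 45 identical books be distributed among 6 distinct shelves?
C(45+6-1, 6-1) = C(50, 5) = 2118760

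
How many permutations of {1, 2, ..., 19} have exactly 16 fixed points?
Choose the 16 fixed points C(19,16) = 969, derange the rest: !3 = Σ_{j=0}^{3} (-1)^j·3!/j! = 6 - 6 + 3 - 1 = 2. Product = 969 × 2 = 1938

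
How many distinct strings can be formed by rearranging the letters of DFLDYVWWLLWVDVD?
15! / (1! × 3! × 4! × 1! × 3! × 3!) = 252252000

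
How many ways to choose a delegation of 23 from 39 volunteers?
C(39,23) = 39!/(23!×16!) = 37711260990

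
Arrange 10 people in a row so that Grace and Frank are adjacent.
Treat as block: (10-1)! × 2! = 362880 × 2 = 725760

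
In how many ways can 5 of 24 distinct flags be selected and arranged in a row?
P(24,5) = 24!/(24-5)! = 5100480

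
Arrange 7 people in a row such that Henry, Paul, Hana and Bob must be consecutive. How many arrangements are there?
Treat the 4 as one block: (7-4+1)! × 4! = 24 × 24 = 576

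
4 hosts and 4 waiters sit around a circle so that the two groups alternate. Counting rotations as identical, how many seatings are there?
Fix one of the hosts: (4-1)! ways for the remaining hosts, × 4! ways for the waiters = 6 × 24 = 144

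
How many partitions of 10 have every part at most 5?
Let r_j(i) = number of partitions of i into parts ≤ j, for i = 0..10. r_1(i) = 1 for all i; r_j(i) = r_{j-1}(i) + r_j(i-j). Rows j = 2..5: ≤2: 1 1 2 2 3 3 4 4 5 5 6; ≤3: 1 1 2 3 4 5 7 8 10 12 14; ≤4: 1 1 2 3 5 6 9 11 15 18 23; ≤5: 1 1 2 3 5 7 10 13 18 23 30. r_5(10) = 30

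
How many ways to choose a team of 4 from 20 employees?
C(20,4) = 20!/(4!×16!) = 4845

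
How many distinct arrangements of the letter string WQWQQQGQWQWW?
12! / (5! × 1! × 6!) = 5544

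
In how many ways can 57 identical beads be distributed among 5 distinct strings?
C(57+5-1, 5-1) = C(61, 4) = 521855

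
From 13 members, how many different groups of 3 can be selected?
C(13,3) = 13!/(3!×10!) = 286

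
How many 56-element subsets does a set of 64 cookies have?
C(64,56) = 64!/(56!×8!) = 4426165368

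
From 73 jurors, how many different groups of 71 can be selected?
C(73,71) = 73!/(71!×2!) = 2628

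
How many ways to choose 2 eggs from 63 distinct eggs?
C(63,2) = 63!/(2!×61!) = 1953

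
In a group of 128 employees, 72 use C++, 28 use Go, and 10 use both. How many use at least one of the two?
|A∪B| = |A| + |B| - |A∩B| = 72 + 28 - 10 = 90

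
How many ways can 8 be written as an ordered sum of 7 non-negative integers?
C(8+7-1, 7-1) = C(14, 6) = 3003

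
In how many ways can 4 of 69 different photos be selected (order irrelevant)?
C(69,4) = 69!/(4!×65!) = 864501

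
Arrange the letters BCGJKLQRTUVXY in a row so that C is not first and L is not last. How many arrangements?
By inclusion-exclusion: 13! - 2×(13-1)! + (13-2)! = 6227020800 - 958003200 + 39916800 = 5308934400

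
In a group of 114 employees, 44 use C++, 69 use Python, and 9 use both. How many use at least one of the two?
|A∪B| = |A| + |B| - |A∩B| = 44 + 69 - 9 = 104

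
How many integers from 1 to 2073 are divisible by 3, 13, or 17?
⌊2073/3⌋+⌊2073/13⌋+⌊2073/17⌋ - ⌊2073/39⌋-⌊2073/51⌋-⌊2073/221⌋ + ⌊2073/663⌋ = 691+159+121 - 53-40-9 + 3 = 872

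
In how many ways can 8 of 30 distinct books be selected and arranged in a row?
P(30,8) = 30!/(30-8)! = 235989936000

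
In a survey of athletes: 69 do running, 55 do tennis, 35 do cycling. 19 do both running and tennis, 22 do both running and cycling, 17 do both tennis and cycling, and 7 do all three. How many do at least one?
|A∪B∪C| = 69+55+35-19-22-17+7 = 108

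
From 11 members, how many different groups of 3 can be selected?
C(11,3) = 11!/(3!×8!) = 165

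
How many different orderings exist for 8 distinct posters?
8! = 40320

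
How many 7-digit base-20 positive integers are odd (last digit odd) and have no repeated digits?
Last∈{1,3,5,7,9,11,13,15,17,19}. Last=0: 0. Last nonzero: 10×18×P(18,5) = 185068800. Total = 185068800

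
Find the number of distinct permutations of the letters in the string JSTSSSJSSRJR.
12! / (3! × 6! × 1! × 2!) = 55440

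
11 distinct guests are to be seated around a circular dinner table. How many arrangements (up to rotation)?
Circular: fix one position, arrange the rest. (11-1)! = 3628800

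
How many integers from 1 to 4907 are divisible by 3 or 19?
⌊4907/3⌋ + ⌊4907/19⌋ - ⌊4907/57⌋ = 1635 + 258 - 86 = 1807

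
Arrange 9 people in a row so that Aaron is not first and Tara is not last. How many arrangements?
By inclusion-exclusion: 9! - 2×(9-1)! + (9-2)! = 362880 - 80640 + 5040 = 287280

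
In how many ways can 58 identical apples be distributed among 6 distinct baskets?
C(58+6-1, 6-1) = C(63, 5) = 7028847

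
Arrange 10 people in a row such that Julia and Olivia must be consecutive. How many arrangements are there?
Treat the 2 as one block: (10-2+1)! × 2! = 362880 × 2 = 725760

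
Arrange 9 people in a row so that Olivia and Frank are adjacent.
Treat as block: (9-1)! × 2! = 40320 × 2 = 80640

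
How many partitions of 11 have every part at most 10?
Let r_j(i) = number of partitions of i into parts ≤ j, for i = 0..11. r_1(i) = 1 for all i; r_j(i) = r_{j-1}(i) + r_j(i-j). Rows j = 2..10: ≤2: 1 1 2 2 3 3 4 4 5 5 6 6; ≤3: 1 1 2 3 4 5 7 8 10 12 14 16; ≤4: 1 1 2 3 5 6 9 11 15 18 23 27; ≤5: 1 1 2 3 5 7 10 13 18 23 30 37; ≤6: 1 1 2 3 5 7 11 14 20 26 35 44; ≤7: 1 1 2 3 5 7 11 15 21 28 38 49; ≤8: 1 1 2 3 5 7 11 15 22 29 40 52; ≤9: 1 1 2 3 5 7 11 15 22 30 41 54; ≤10: 1 1 2 3 5 7 11 15 22 30 42 55. r_10(11) = 55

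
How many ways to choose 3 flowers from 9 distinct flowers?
C(9,3) = 9!/(3!×6!) = 84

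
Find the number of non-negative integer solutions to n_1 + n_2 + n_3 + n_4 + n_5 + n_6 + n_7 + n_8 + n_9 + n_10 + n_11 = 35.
C(35+11-1, 11-1) = C(45, 10) = 3190187286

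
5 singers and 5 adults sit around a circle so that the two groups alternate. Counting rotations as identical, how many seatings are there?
Fix one of the singers: (5-1)! ways for the remaining singers, × 5! ways for the adults = 24 × 120 = 2880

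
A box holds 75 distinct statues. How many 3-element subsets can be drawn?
C(75,3) = 75!/(3!×72!) = 67525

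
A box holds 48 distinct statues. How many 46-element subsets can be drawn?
C(48,46) = 48!/(46!×2!) = 1128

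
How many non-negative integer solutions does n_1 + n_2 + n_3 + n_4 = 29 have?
C(29+4-1, 4-1) = C(32, 3) = 4960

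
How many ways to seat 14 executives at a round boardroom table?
Circular: fix one position, arrange the rest. (14-1)! = 6227020800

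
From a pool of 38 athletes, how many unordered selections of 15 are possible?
C(38,15) = 38!/(15!×23!) = 15471286560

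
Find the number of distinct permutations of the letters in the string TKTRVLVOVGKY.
12! / (1! × 2! × 1! × 1! × 3! × 2! × 1! × 1!) = 19958400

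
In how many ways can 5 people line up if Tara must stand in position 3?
Fix one position: (5-1)! = 24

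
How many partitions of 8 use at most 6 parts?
By conjugation, equals partitions of 8 into parts ≤ 6. Let r_j(i) = number of partitions of i into parts ≤ j, for i = 0..8. r_1(i) = 1 for all i; r_j(i) = r_{j-1}(i) + r_j(i-j). Rows j = 2..6: ≤2: 1 1 2 2 3 3 4 4 5; ≤3: 1 1 2 3 4 5 7 8 10; ≤4: 1 1 2 3 5 6 9 11 15; ≤5: 1 1 2 3 5 7 10 13 18; ≤6: 1 1 2 3 5 7 11 14 20. r_6(8) = 20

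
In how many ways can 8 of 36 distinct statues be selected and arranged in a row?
P(36,8) = 36!/(36-8)! = 1220096908800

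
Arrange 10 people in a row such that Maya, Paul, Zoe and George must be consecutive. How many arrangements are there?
Treat the 4 as one block: (10-4+1)! × 4! = 5040 × 24 = 120960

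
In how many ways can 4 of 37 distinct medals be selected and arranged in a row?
P(37,4) = 37!/(37-4)! = 1585080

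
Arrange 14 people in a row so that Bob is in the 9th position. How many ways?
Fix one position: (14-1)! = 6227020800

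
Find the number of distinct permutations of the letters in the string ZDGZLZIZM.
9! / (1! × 1! × 4! × 1! × 1! × 1!) = 15120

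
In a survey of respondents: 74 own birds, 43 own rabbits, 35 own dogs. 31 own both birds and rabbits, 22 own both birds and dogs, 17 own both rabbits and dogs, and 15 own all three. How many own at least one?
|A∪B∪C| = 74+43+35-31-22-17+15 = 97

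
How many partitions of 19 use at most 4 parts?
By conjugation, equals partitions of 19 into parts ≤ 4. Let r_j(i) = number of partitions of i into parts ≤ j, for i = 0..19. r_1(i) = 1 for all i; r_j(i) = r_{j-1}(i) + r_j(i-j). Rows j = 2..4: ≤2: 1 1 2 2 3 3 4 4 5 5 6 6 7 7 8 8 9 9 10 10; ≤3: 1 1 2 3 4 5 7 8 10 12 14 16 19 21 24 27 30 33 37 40; ≤4: 1 1 2 3 5 6 9 11 15 18 23 27 34 39 47 54 64 72 84 94. r_4(19) = 94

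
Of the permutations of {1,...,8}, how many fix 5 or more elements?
Exactly j fixed points: C(8,j)·!(8-j); sum over j ≥ 5 (derangement numbers via !m = (m-1)·(!(m-1) + !(m-2)): !0..!3 = 1, 0, 1, 2). Σ_{j=5}^{8} C(8,j)·!(8-j) = C(8,5)·!3 + C(8,6)·!2 + C(8,7)·!1 + C(8,8)·!0 = 56·2 + 28·1 + 8·0 + 1·1 = 141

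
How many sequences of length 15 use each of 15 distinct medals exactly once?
15! = 1307674368000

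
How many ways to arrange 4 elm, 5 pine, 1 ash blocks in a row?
10! / (4! × 5! × 1!) = 1260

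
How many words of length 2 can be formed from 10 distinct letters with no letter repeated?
P(10,2) = 10!/(10-2)! = 90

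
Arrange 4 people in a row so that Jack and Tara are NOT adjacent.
Total - adjacent = 4! - (4-1)!×2 = 24 - 12 = 12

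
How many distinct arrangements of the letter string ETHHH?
5! / (1! × 3! × 1!) = 20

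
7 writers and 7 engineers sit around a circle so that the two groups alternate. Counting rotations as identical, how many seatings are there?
Fix one of the writers: (7-1)! ways for the remaining writers, × 7! ways for the engineers = 720 × 5040 = 3628800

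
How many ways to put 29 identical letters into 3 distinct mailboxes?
C(29+3-1, 3-1) = C(31, 2) = 465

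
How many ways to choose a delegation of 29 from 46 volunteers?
C(46,29) = 46!/(29!×17!) = 1749695026860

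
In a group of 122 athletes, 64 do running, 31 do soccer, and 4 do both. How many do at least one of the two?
|A∪B| = |A| + |B| - |A∩B| = 64 + 31 - 4 = 91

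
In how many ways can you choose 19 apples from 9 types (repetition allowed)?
C(19+9-1, 9-1) = C(27, 8) = 2220075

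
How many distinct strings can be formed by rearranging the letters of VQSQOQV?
7! / (3! × 1! × 1! × 2!) = 420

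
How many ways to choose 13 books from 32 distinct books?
C(32,13) = 32!/(13!×19!) = 347373600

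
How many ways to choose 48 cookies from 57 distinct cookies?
C(57,48) = 57!/(48!×9!) = 8996462475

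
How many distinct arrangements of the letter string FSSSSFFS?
8! / (3! × 5!) = 56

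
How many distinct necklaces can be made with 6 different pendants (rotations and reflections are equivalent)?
(6-1)!/2 = 120/2 = 60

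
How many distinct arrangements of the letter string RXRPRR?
6! / (1! × 4! × 1!) = 30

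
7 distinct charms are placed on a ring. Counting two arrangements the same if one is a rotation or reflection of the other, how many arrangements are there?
(7-1)!/2 = 720/2 = 360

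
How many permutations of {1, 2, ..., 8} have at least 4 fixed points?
Exactly j fixed points: C(8,j)·!(8-j); sum over j ≥ 4 (derangement numbers via !m = (m-1)·(!(m-1) + !(m-2)): !0..!4 = 1, 0, 1, 2, 9). Σ_{j=4}^{8} C(8,j)·!(8-j) = C(8,4)·!4 + C(8,5)·!3 + C(8,6)·!2 + C(8,7)·!1 + C(8,8)·!0 = 70·9 + 56·2 + 28·1 + 8·0 + 1·1 = 771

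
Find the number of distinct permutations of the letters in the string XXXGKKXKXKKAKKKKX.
17! / (6! × 1! × 1! × 9!) = 1361360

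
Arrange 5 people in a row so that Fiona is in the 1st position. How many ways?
Fix one position: (5-1)! = 24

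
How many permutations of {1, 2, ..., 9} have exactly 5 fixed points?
Choose the 5 fixed points C(9,5) = 126, derange the rest: !4 = Σ_{j=0}^{4} (-1)^j·4!/j! = 24 - 24 + 12 - 4 + 1 = 9. Product = 126 × 9 = 1134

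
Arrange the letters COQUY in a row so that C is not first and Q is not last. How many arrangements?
By inclusion-exclusion: 5! - 2×(5-1)! + (5-2)! = 120 - 48 + 6 = 78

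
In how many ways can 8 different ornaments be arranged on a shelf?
8! = 40320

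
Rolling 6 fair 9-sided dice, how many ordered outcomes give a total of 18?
Coefficient of x^18 in (x + x² + ... + x^9)^6. By inclusion-exclusion on dice exceeding 9: Σ_j (-1)^j C(6,j)·C(18-1-9j, 5) = C(6,0)·C(17,5) - C(6,1)·C(8,5) = 1·6188 - 6·56 = 5852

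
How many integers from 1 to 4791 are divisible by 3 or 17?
⌊4791/3⌋ + ⌊4791/17⌋ - ⌊4791/51⌋ = 1597 + 281 - 93 = 1785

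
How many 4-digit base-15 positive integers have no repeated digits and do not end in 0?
Last digit: 14 nonzero choices. First digit: 13 (nonzero, ≠last). Middle 2: P(13,2) = 156. Total = 28392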